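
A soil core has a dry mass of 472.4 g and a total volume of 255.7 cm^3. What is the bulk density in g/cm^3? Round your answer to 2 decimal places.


Step 1: Identify the formula: BD = dry mass / volume
Step 2: Substitute values: BD = 472.4 / 255.7
Step 3: BD = 1.85 g/cm^3

1.85


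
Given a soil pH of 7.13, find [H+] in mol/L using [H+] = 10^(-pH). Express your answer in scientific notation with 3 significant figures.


Step 1: [H+] = 10^(-pH)
Step 2: [H+] = 10^(-7.13)
Step 3: [H+] = 7.41e-08 mol/L

7.41e-08


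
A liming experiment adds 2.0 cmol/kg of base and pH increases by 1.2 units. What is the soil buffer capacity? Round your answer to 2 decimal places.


Step 1: BC = change in base / change in pH
Step 2: BC = 2.0 / 1.2
Step 3: BC = 1.67 cmol/(kg*pH unit)

1.67


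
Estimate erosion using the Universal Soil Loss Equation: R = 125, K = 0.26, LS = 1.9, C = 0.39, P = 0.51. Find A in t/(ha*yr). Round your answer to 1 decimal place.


Step 1: A = R * K * LS * C * P
Step 2: R * K = 125 * 0.26 = 32.5
Step 3: (R*K) * LS = 32.5 * 1.9 = 61.75
Step 4: * C * P = 61.75 * 0.39 * 0.51 = 12.3
Step 5: A = 12.3 t/(ha*yr)

12.3


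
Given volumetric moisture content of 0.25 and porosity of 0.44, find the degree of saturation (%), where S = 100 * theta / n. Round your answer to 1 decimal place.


Step 1: S = 100 * theta_v / n
Step 2: S = 100 * 0.25 / 0.44
Step 3: S = 56.8%

56.8


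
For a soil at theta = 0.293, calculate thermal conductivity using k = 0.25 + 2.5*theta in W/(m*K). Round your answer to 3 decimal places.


Step 1: k = 0.25 + 2.5 * theta
Step 2: k = 0.25 + 2.5 * 0.293
Step 3: k = 0.25 + 0.733
Step 4: k = 0.983 W/(m*K)

0.983


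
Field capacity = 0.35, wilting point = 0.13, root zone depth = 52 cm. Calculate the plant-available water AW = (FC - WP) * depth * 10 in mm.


Step 1: Available water = (FC - WP) * depth * 10
Step 2: AW = (0.35 - 0.13) * 52 * 10
Step 3: AW = 0.22 * 52 * 10
Step 4: AW = 114.4 mm

114.4


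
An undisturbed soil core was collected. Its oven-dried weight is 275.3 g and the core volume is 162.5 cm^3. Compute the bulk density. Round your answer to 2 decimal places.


Step 1: Identify the formula: BD = dry mass / volume
Step 2: Substitute values: BD = 275.3 / 162.5
Step 3: BD = 1.69 g/cm^3

1.69


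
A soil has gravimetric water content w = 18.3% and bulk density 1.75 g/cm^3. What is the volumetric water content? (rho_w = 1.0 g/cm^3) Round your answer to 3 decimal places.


Step 1: theta = (w / 100) * BD / rho_w
Step 2: theta = (18.3 / 100) * 1.75 / 1.0
Step 3: theta = 0.183 * 1.75
Step 4: theta = 0.32

0.32


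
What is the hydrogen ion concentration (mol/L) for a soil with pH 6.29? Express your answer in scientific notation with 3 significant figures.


Step 1: [H+] = 10^(-pH)
Step 2: [H+] = 10^(-6.29)
Step 3: [H+] = 5.13e-07 mol/L

5.13e-07


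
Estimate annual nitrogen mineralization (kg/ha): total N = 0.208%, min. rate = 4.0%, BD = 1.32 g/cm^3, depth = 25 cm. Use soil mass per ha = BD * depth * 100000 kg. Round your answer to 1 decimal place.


Step 1: Soil mass per ha = BD * depth * 100000 = 1.32 * 25 * 100000 = 3300000 kg
Step 2: Total N pool = soil mass * N%/100 = 3300000 * 0.208/100 = 6864.0 kg/ha
Step 3: N mineralized = N pool * rate%/100 = 6864.0 * 4.0/100 = 274.6 kg/ha/yr

274.6


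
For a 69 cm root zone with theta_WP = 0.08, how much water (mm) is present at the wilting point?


Step 1: Water (mm) = theta_WP * depth * 10
Step 2: Water = 0.08 * 69 * 10
Step 3: Water = 55.2 mm

55.2


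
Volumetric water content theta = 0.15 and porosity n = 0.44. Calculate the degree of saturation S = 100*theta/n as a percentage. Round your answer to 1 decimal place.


Step 1: S = 100 * theta_v / n
Step 2: S = 100 * 0.15 / 0.44
Step 3: S = 34.1%

34.1


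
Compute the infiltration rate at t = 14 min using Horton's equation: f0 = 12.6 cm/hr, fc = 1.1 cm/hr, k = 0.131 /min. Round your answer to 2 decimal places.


Step 1: f = fc + (f0 - fc) * exp(-k * t)
Step 2: exp(-0.131 * 14) = 0.159773
Step 3: f = 1.1 + (12.6 - 1.1) * 0.159773
Step 4: f = 1.1 + 11.5 * 0.159773
Step 5: f = 2.94 cm/hr

2.94


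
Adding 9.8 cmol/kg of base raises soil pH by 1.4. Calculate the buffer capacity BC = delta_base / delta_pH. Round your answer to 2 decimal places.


Step 1: BC = change in base / change in pH
Step 2: BC = 9.8 / 1.4
Step 3: BC = 7.0 cmol/(kg*pH unit)

7.0


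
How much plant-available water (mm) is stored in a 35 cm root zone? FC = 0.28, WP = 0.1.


Step 1: Available water = (FC - WP) * depth * 10
Step 2: AW = (0.28 - 0.1) * 35 * 10
Step 3: AW = 0.18 * 35 * 10
Step 4: AW = 63.0 mm

63.0


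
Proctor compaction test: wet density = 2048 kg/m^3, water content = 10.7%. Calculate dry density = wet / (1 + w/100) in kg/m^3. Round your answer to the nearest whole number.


Step 1: Dry density = wet density / (1 + w/100)
Step 2: Dry density = 2048 / (1 + 10.7/100)
Step 3: Dry density = 2048 / 1.107
Step 4: Dry density = 1850 kg/m^3

1850


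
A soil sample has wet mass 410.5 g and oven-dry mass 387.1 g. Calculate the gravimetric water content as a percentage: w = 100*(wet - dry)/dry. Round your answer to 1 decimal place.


Step 1: Water mass = wet - dry = 410.5 - 387.1 = 23.4 g
Step 2: w = 100 * water mass / dry mass
Step 3: w = 100 * 23.4 / 387.1 = 6.0%

6.0


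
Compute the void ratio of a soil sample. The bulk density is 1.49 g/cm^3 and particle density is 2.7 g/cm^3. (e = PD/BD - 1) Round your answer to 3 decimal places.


Step 1: e = PD / BD - 1
Step 2: e = 2.7 / 1.49 - 1
Step 3: e = 1.81208 - 1
Step 4: e = 0.812

0.812


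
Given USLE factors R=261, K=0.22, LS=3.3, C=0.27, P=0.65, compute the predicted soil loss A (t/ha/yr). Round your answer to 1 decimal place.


Step 1: A = R * K * LS * C * P
Step 2: R * K = 261 * 0.22 = 57.42
Step 3: (R*K) * LS = 57.42 * 3.3 = 189.486
Step 4: * C * P = 189.486 * 0.27 * 0.65 = 33.3
Step 5: A = 33.3 t/(ha*yr)

33.3


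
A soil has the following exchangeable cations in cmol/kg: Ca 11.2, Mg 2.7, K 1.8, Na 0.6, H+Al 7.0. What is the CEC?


Step 1: CEC = Ca + Mg + K + Na + (H+Al)
Step 2: CEC = 11.2 + 2.7 + 1.8 + 0.6 + 7.0
Step 3: CEC = 23.3 cmol/kg

23.3


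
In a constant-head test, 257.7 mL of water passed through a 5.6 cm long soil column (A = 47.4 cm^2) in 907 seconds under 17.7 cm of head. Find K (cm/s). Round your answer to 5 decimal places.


Step 1: K = Q * L / (A * t * h)
Step 2: Numerator = 257.7 * 5.6 = 1443.12
Step 3: Denominator = 47.4 * 907 * 17.7 = 760954.86
Step 4: K = 1443.12 / 760954.86 = 0.0019 cm/s

0.0019


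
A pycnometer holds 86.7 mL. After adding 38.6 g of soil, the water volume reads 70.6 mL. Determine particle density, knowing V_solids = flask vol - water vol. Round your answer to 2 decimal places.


Step 1: Volume of solids = flask volume - water volume with soil
Step 2: V_solids = 86.7 - 70.6 = 16.1 mL
Step 3: Particle density = mass / V_solids = 38.6 / 16.1 = 2.4 g/cm^3

2.4


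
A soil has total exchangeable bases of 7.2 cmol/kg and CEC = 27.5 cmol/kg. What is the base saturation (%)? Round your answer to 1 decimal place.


Step 1: BS = 100 * (sum of bases) / CEC
Step 2: BS = 100 * 7.2 / 27.5
Step 3: BS = 26.2%

26.2


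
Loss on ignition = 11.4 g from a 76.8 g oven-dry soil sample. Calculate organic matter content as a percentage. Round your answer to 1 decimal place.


Step 1: OM% = 100 * LOI / sample mass
Step 2: OM = 100 * 11.4 / 76.8
Step 3: OM = 14.8%

14.8


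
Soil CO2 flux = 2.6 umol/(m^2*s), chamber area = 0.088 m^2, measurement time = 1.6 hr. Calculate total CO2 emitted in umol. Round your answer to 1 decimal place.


Step 1: Convert time to seconds: 1.6 hr * 3600 = 5760.0 s
Step 2: Total = flux * area * time_s
Step 3: Total = 2.6 * 0.088 * 5760.0
Step 4: Total = 1317.9 umol

1317.9


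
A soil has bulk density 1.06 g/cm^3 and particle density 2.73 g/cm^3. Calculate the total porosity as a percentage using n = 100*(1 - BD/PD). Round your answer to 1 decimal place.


Step 1: Formula: n = 100 * (1 - BD / PD)
Step 2: n = 100 * (1 - 1.06 / 2.73)
Step 3: n = 100 * (1 - 0.38828)
Step 4: n = 61.2%

61.2


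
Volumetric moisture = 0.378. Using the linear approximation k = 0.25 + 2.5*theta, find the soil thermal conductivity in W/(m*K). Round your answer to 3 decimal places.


Step 1: k = 0.25 + 2.5 * theta
Step 2: k = 0.25 + 2.5 * 0.378
Step 3: k = 0.25 + 0.945
Step 4: k = 1.195 W/(m*K)

1.195


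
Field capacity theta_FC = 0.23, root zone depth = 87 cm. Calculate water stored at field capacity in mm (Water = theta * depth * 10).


Step 1: Water (mm) = theta_FC * depth (cm) * 10
Step 2: Water = 0.23 * 87 * 10
Step 3: Water = 200.1 mm

200.1


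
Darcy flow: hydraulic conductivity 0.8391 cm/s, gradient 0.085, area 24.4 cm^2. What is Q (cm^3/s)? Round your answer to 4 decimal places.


Step 1: Apply Darcy's law: Q = K * i * A
Step 2: Q = 0.8391 * 0.085 * 24.4
Step 3: Q = 1.7403 cm^3/s

1.7403


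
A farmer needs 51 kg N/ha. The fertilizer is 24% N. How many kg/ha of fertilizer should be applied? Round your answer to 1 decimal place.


Step 1: Fertilizer rate = target N / (N content / 100)
Step 2: Rate = 51 / (24 / 100)
Step 3: Rate = 51 / 0.24
Step 4: Rate = 212.5 kg/ha

212.5


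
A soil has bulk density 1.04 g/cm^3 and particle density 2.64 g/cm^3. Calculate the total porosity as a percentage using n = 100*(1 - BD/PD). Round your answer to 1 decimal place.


Step 1: Formula: n = 100 * (1 - BD / PD)
Step 2: n = 100 * (1 - 1.04 / 2.64)
Step 3: n = 100 * (1 - 0.39394)
Step 4: n = 60.6%

60.6


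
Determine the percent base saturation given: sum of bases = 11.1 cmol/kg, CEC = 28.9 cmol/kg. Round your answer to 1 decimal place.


Step 1: BS = 100 * (sum of bases) / CEC
Step 2: BS = 100 * 11.1 / 28.9
Step 3: BS = 38.4%

38.4


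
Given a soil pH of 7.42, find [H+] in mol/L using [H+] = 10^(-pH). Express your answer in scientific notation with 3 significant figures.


Step 1: [H+] = 10^(-pH)
Step 2: [H+] = 10^(-7.42)
Step 3: [H+] = 3.80e-08 mol/L

3.80e-08


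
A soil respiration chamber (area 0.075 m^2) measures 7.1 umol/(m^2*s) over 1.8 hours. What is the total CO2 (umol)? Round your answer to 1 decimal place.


Step 1: Convert time to seconds: 1.8 hr * 3600 = 6480.0 s
Step 2: Total = flux * area * time_s
Step 3: Total = 7.1 * 0.075 * 6480.0
Step 4: Total = 3450.6 umol

3450.6


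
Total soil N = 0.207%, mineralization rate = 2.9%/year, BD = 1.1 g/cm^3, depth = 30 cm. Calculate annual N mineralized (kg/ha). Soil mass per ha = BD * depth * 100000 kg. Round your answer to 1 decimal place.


Step 1: Soil mass per ha = BD * depth * 100000 = 1.1 * 30 * 100000 = 3300000 kg
Step 2: Total N pool = soil mass * N%/100 = 3300000 * 0.207/100 = 6831.0 kg/ha
Step 3: N mineralized = N pool * rate%/100 = 6831.0 * 2.9/100 = 198.1 kg/ha/yr

198.1


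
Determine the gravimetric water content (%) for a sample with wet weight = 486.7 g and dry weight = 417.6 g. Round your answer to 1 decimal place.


Step 1: Water mass = wet - dry = 486.7 - 417.6 = 69.1 g
Step 2: w = 100 * water mass / dry mass
Step 3: w = 100 * 69.1 / 417.6 = 16.5%

16.5


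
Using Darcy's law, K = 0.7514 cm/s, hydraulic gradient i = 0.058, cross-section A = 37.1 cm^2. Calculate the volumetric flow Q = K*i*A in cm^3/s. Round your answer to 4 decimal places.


Step 1: Apply Darcy's law: Q = K * i * A
Step 2: Q = 0.7514 * 0.058 * 37.1
Step 3: Q = 1.6169 cm^3/s

1.6169


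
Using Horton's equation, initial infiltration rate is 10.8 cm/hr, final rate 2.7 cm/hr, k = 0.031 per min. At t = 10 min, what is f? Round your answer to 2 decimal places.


Step 1: f = fc + (f0 - fc) * exp(-k * t)
Step 2: exp(-0.031 * 10) = 0.733447
Step 3: f = 2.7 + (10.8 - 2.7) * 0.733447
Step 4: f = 2.7 + 8.1 * 0.733447
Step 5: f = 8.64 cm/hr

8.64


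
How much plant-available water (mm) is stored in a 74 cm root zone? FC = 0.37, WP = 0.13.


Step 1: Available water = (FC - WP) * depth * 10
Step 2: AW = (0.37 - 0.13) * 74 * 10
Step 3: AW = 0.24 * 74 * 10
Step 4: AW = 177.6 mm

177.6


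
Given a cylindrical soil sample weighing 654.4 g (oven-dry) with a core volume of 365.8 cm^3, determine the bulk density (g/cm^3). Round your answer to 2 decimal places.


Step 1: Identify the formula: BD = dry mass / volume
Step 2: Substitute values: BD = 654.4 / 365.8
Step 3: BD = 1.79 g/cm^3

1.79


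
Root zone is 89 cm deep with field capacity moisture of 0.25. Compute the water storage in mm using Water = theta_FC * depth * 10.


Step 1: Water (mm) = theta_FC * depth (cm) * 10
Step 2: Water = 0.25 * 89 * 10
Step 3: Water = 222.5 mm

222.5


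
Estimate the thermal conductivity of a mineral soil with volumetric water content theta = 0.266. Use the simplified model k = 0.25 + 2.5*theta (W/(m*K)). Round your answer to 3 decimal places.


Step 1: k = 0.25 + 2.5 * theta
Step 2: k = 0.25 + 2.5 * 0.266
Step 3: k = 0.25 + 0.665
Step 4: k = 0.915 W/(m*K)

0.915


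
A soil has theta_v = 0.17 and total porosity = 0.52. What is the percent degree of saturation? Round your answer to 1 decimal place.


Step 1: S = 100 * theta_v / n
Step 2: S = 100 * 0.17 / 0.52
Step 3: S = 32.7%

32.7


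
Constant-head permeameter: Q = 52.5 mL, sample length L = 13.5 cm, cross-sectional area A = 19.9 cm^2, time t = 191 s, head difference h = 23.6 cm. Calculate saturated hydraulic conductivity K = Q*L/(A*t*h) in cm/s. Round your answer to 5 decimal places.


Step 1: K = Q * L / (A * t * h)
Step 2: Numerator = 52.5 * 13.5 = 708.75
Step 3: Denominator = 19.9 * 191 * 23.6 = 89701.24
Step 4: K = 708.75 / 89701.24 = 0.0079 cm/s

0.0079


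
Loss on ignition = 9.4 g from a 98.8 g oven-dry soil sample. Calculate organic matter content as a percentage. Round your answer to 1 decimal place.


Step 1: OM% = 100 * LOI / sample mass
Step 2: OM = 100 * 9.4 / 98.8
Step 3: OM = 9.5%

9.5


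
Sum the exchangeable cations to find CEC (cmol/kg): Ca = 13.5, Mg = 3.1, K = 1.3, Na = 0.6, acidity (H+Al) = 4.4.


Step 1: CEC = Ca + Mg + K + Na + (H+Al)
Step 2: CEC = 13.5 + 3.1 + 1.3 + 0.6 + 4.4
Step 3: CEC = 22.9 cmol/kg

22.9


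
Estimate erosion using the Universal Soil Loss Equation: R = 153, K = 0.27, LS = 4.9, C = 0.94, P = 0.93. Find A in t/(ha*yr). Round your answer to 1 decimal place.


Step 1: A = R * K * LS * C * P
Step 2: R * K = 153 * 0.27 = 41.31
Step 3: (R*K) * LS = 41.31 * 4.9 = 202.419
Step 4: * C * P = 202.419 * 0.94 * 0.93 = 177.0
Step 5: A = 177.0 t/(ha*yr)

177.0


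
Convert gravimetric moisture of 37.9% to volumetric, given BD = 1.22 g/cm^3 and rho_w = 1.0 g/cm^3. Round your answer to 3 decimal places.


Step 1: theta = (w / 100) * BD / rho_w
Step 2: theta = (37.9 / 100) * 1.22 / 1.0
Step 3: theta = 0.379 * 1.22
Step 4: theta = 0.462

0.462


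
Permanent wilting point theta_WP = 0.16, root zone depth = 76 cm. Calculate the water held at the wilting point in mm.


Step 1: Water (mm) = theta_WP * depth * 10
Step 2: Water = 0.16 * 76 * 10
Step 3: Water = 121.6 mm

121.6


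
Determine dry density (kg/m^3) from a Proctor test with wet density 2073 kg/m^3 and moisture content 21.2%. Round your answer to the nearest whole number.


Step 1: Dry density = wet density / (1 + w/100)
Step 2: Dry density = 2073 / (1 + 21.2/100)
Step 3: Dry density = 2073 / 1.212
Step 4: Dry density = 1710 kg/m^3

1710


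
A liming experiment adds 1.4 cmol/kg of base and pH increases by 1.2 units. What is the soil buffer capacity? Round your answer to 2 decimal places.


Step 1: BC = change in base / change in pH
Step 2: BC = 1.4 / 1.2
Step 3: BC = 1.17 cmol/(kg*pH unit)

1.17


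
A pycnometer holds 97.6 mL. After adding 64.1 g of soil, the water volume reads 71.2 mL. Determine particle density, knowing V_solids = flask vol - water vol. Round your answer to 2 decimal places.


Step 1: Volume of solids = flask volume - water volume with soil
Step 2: V_solids = 97.6 - 71.2 = 26.4 mL
Step 3: Particle density = mass / V_solids = 64.1 / 26.4 = 2.43 g/cm^3

2.43


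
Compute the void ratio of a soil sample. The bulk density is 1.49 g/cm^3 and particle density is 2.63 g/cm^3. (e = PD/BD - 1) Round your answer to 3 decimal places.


Step 1: e = PD / BD - 1
Step 2: e = 2.63 / 1.49 - 1
Step 3: e = 1.7651 - 1
Step 4: e = 0.765

0.765


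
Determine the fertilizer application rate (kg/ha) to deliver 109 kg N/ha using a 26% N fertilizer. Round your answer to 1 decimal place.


Step 1: Fertilizer rate = target N / (N content / 100)
Step 2: Rate = 109 / (26 / 100)
Step 3: Rate = 109 / 0.26
Step 4: Rate = 419.2 kg/ha

419.2


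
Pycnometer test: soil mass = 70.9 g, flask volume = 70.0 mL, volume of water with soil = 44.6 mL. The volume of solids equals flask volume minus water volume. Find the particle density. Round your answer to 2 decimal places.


Step 1: Volume of solids = flask volume - water volume with soil
Step 2: V_solids = 70.0 - 44.6 = 25.4 mL
Step 3: Particle density = mass / V_solids = 70.9 / 25.4 = 2.79 g/cm^3

2.79


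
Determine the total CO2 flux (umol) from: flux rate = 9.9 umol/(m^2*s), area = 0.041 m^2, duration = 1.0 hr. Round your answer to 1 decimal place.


Step 1: Convert time to seconds: 1.0 hr * 3600 = 3600.0 s
Step 2: Total = flux * area * time_s
Step 3: Total = 9.9 * 0.041 * 3600.0
Step 4: Total = 1461.2 umol

1461.2


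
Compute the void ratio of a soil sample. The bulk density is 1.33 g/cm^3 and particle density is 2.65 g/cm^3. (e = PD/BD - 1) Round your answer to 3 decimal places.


Step 1: e = PD / BD - 1
Step 2: e = 2.65 / 1.33 - 1
Step 3: e = 1.99248 - 1
Step 4: e = 0.992

0.992


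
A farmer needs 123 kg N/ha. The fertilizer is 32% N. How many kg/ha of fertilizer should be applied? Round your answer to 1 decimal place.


Step 1: Fertilizer rate = target N / (N content / 100)
Step 2: Rate = 123 / (32 / 100)
Step 3: Rate = 123 / 0.32
Step 4: Rate = 384.4 kg/ha

384.4


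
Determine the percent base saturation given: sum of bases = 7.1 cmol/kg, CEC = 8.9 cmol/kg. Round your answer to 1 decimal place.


Step 1: BS = 100 * (sum of bases) / CEC
Step 2: BS = 100 * 7.1 / 8.9
Step 3: BS = 79.8%

79.8


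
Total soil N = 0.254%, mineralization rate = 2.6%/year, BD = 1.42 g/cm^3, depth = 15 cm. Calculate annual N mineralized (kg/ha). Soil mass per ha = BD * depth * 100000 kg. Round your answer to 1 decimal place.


Step 1: Soil mass per ha = BD * depth * 100000 = 1.42 * 15 * 100000 = 2130000 kg
Step 2: Total N pool = soil mass * N%/100 = 2130000 * 0.254/100 = 5410.2 kg/ha
Step 3: N mineralized = N pool * rate%/100 = 5410.2 * 2.6/100 = 140.7 kg/ha/yr

140.7


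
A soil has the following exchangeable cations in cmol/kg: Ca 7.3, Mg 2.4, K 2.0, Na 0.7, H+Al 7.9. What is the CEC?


Step 1: CEC = Ca + Mg + K + Na + (H+Al)
Step 2: CEC = 7.3 + 2.4 + 2.0 + 0.7 + 7.9
Step 3: CEC = 20.3 cmol/kg

20.3


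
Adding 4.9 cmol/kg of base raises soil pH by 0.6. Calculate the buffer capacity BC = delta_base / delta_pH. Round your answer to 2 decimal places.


Step 1: BC = change in base / change in pH
Step 2: BC = 4.9 / 0.6
Step 3: BC = 8.17 cmol/(kg*pH unit)

8.17


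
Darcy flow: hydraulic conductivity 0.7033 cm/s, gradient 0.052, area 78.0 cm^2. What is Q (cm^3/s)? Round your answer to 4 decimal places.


Step 1: Apply Darcy's law: Q = K * i * A
Step 2: Q = 0.7033 * 0.052 * 78.0
Step 3: Q = 2.8526 cm^3/s

2.8526


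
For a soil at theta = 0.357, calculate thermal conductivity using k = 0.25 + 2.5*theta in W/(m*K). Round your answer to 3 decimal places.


Step 1: k = 0.25 + 2.5 * theta
Step 2: k = 0.25 + 2.5 * 0.357
Step 3: k = 0.25 + 0.893
Step 4: k = 1.143 W/(m*K)

1.143


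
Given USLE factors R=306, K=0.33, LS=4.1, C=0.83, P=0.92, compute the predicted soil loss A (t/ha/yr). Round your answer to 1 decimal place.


Step 1: A = R * K * LS * C * P
Step 2: R * K = 306 * 0.33 = 100.98
Step 3: (R*K) * LS = 100.98 * 4.1 = 414.018
Step 4: * C * P = 414.018 * 0.83 * 0.92 = 316.1
Step 5: A = 316.1 t/(ha*yr)

316.1


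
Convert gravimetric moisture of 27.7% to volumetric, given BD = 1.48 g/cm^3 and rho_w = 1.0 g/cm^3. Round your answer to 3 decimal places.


Step 1: theta = (w / 100) * BD / rho_w
Step 2: theta = (27.7 / 100) * 1.48 / 1.0
Step 3: theta = 0.277 * 1.48
Step 4: theta = 0.41

0.41


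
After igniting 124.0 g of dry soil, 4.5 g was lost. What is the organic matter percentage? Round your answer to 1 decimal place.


Step 1: OM% = 100 * LOI / sample mass
Step 2: OM = 100 * 4.5 / 124.0
Step 3: OM = 3.6%

3.6


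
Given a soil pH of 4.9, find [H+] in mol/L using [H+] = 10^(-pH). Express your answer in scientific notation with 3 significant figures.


Step 1: [H+] = 10^(-pH)
Step 2: [H+] = 10^(-4.9)
Step 3: [H+] = 1.26e-05 mol/L

1.26e-05


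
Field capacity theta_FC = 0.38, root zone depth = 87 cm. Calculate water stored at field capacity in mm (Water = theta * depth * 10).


Step 1: Water (mm) = theta_FC * depth (cm) * 10
Step 2: Water = 0.38 * 87 * 10
Step 3: Water = 330.6 mm

330.6


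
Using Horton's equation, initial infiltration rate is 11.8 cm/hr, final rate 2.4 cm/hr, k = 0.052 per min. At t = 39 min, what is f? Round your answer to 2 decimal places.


Step 1: f = fc + (f0 - fc) * exp(-k * t)
Step 2: exp(-0.052 * 39) = 0.131598
Step 3: f = 2.4 + (11.8 - 2.4) * 0.131598
Step 4: f = 2.4 + 9.4 * 0.131598
Step 5: f = 3.64 cm/hr

3.64


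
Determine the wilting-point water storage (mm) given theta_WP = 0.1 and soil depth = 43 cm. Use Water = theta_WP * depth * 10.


Step 1: Water (mm) = theta_WP * depth * 10
Step 2: Water = 0.1 * 43 * 10
Step 3: Water = 43.0 mm

43.0


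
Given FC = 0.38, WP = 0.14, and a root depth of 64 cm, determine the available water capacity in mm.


Step 1: Available water = (FC - WP) * depth * 10
Step 2: AW = (0.38 - 0.14) * 64 * 10
Step 3: AW = 0.24 * 64 * 10
Step 4: AW = 153.6 mm

153.6


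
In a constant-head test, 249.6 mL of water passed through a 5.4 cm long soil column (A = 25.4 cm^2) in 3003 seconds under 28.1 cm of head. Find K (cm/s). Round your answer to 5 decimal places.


Step 1: K = Q * L / (A * t * h)
Step 2: Numerator = 249.6 * 5.4 = 1347.84
Step 3: Denominator = 25.4 * 3003 * 28.1 = 2143361.22
Step 4: K = 1347.84 / 2143361.22 = 0.00063 cm/s

0.00063


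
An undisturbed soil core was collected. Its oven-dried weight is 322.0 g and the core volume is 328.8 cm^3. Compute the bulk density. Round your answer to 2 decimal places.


Step 1: Identify the formula: BD = dry mass / volume
Step 2: Substitute values: BD = 322.0 / 328.8
Step 3: BD = 0.98 g/cm^3

0.98


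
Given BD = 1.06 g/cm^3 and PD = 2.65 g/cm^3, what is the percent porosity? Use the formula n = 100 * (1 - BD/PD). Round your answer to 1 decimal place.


Step 1: Formula: n = 100 * (1 - BD / PD)
Step 2: n = 100 * (1 - 1.06 / 2.65)
Step 3: n = 100 * (1 - 0.4)
Step 4: n = 60.0%

60.0


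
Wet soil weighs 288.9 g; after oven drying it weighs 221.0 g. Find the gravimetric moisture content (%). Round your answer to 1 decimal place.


Step 1: Water mass = wet - dry = 288.9 - 221.0 = 67.9 g
Step 2: w = 100 * water mass / dry mass
Step 3: w = 100 * 67.9 / 221.0 = 30.7%

30.7


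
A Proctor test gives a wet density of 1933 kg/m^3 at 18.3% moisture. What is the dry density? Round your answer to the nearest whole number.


Step 1: Dry density = wet density / (1 + w/100)
Step 2: Dry density = 1933 / (1 + 18.3/100)
Step 3: Dry density = 1933 / 1.183
Step 4: Dry density = 1634 kg/m^3

1634


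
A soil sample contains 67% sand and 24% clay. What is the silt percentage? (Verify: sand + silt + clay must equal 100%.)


Step 1: sand + silt + clay = 100%
Step 2: silt = 100 - sand - clay
Step 3: silt = 100 - 67 - 24
Step 4: silt = 9%

9


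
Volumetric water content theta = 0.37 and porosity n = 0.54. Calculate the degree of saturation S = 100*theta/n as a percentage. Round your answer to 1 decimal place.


Step 1: S = 100 * theta_v / n
Step 2: S = 100 * 0.37 / 0.54
Step 3: S = 68.5%

68.5


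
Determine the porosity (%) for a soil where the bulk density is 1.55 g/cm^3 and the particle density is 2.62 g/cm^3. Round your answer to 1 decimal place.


Step 1: Formula: n = 100 * (1 - BD / PD)
Step 2: n = 100 * (1 - 1.55 / 2.62)
Step 3: n = 100 * (1 - 0.5916)
Step 4: n = 40.8%

40.8


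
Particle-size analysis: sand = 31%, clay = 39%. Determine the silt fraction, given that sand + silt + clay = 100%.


Step 1: sand + silt + clay = 100%
Step 2: silt = 100 - sand - clay
Step 3: silt = 100 - 31 - 39
Step 4: silt = 30%

30


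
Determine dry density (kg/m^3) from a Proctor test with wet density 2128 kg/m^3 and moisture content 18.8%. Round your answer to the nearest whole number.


Step 1: Dry density = wet density / (1 + w/100)
Step 2: Dry density = 2128 / (1 + 18.8/100)
Step 3: Dry density = 2128 / 1.188
Step 4: Dry density = 1791 kg/m^3

1791


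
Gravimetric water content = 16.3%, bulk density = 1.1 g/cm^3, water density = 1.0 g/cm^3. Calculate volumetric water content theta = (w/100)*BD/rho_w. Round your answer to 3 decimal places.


Step 1: theta = (w / 100) * BD / rho_w
Step 2: theta = (16.3 / 100) * 1.1 / 1.0
Step 3: theta = 0.163 * 1.1
Step 4: theta = 0.179

0.179


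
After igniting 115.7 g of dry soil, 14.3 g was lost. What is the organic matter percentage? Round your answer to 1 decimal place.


Step 1: OM% = 100 * LOI / sample mass
Step 2: OM = 100 * 14.3 / 115.7
Step 3: OM = 12.4%

12.4


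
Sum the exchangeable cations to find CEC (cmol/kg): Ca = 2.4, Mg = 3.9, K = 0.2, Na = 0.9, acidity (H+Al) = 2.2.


Step 1: CEC = Ca + Mg + K + Na + (H+Al)
Step 2: CEC = 2.4 + 3.9 + 0.2 + 0.9 + 2.2
Step 3: CEC = 9.6 cmol/kg

9.6


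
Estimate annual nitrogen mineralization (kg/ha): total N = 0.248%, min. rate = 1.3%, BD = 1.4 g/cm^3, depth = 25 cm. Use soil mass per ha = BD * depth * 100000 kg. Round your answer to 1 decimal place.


Step 1: Soil mass per ha = BD * depth * 100000 = 1.4 * 25 * 100000 = 3500000 kg
Step 2: Total N pool = soil mass * N%/100 = 3500000 * 0.248/100 = 8680.0 kg/ha
Step 3: N mineralized = N pool * rate%/100 = 8680.0 * 1.3/100 = 112.8 kg/ha/yr

112.8


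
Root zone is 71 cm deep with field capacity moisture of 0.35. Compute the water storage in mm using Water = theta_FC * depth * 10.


Step 1: Water (mm) = theta_FC * depth (cm) * 10
Step 2: Water = 0.35 * 71 * 10
Step 3: Water = 248.5 mm

248.5


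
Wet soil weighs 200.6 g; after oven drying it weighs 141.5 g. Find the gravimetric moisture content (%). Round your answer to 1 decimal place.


Step 1: Water mass = wet - dry = 200.6 - 141.5 = 59.1 g
Step 2: w = 100 * water mass / dry mass
Step 3: w = 100 * 59.1 / 141.5 = 41.8%

41.8


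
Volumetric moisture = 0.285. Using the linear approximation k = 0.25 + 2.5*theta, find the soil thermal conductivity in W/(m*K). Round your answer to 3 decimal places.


Step 1: k = 0.25 + 2.5 * theta
Step 2: k = 0.25 + 2.5 * 0.285
Step 3: k = 0.25 + 0.713
Step 4: k = 0.963 W/(m*K)

0.963


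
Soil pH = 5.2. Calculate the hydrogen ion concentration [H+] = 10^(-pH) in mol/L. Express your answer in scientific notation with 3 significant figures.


Step 1: [H+] = 10^(-pH)
Step 2: [H+] = 10^(-5.2)
Step 3: [H+] = 6.31e-06 mol/L

6.31e-06


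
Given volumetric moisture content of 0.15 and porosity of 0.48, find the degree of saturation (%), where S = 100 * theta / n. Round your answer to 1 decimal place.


Step 1: S = 100 * theta_v / n
Step 2: S = 100 * 0.15 / 0.48
Step 3: S = 31.3%

31.3


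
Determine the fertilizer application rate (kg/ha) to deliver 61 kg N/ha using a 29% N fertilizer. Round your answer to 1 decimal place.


Step 1: Fertilizer rate = target N / (N content / 100)
Step 2: Rate = 61 / (29 / 100)
Step 3: Rate = 61 / 0.29
Step 4: Rate = 210.3 kg/ha

210.3


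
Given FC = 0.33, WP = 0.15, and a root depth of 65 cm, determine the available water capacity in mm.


Step 1: Available water = (FC - WP) * depth * 10
Step 2: AW = (0.33 - 0.15) * 65 * 10
Step 3: AW = 0.18 * 65 * 10
Step 4: AW = 117.0 mm

117.0


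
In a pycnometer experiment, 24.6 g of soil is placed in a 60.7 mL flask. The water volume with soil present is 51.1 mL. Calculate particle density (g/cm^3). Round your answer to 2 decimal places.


Step 1: Volume of solids = flask volume - water volume with soil
Step 2: V_solids = 60.7 - 51.1 = 9.6 mL
Step 3: Particle density = mass / V_solids = 24.6 / 9.6 = 2.56 g/cm^3

2.56


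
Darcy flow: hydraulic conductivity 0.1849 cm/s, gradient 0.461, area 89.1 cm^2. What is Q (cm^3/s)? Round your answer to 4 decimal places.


Step 1: Apply Darcy's law: Q = K * i * A
Step 2: Q = 0.1849 * 0.461 * 89.1
Step 3: Q = 7.5948 cm^3/s

7.5948


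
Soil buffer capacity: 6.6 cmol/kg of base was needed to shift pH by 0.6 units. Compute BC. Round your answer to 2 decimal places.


Step 1: BC = change in base / change in pH
Step 2: BC = 6.6 / 0.6
Step 3: BC = 11.0 cmol/(kg*pH unit)

11.0


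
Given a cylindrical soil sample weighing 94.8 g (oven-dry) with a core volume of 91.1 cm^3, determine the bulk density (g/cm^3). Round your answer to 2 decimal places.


Step 1: Identify the formula: BD = dry mass / volume
Step 2: Substitute values: BD = 94.8 / 91.1
Step 3: BD = 1.04 g/cm^3

1.04


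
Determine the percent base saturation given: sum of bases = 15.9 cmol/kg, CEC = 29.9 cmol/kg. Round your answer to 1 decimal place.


Step 1: BS = 100 * (sum of bases) / CEC
Step 2: BS = 100 * 15.9 / 29.9
Step 3: BS = 53.2%

53.2


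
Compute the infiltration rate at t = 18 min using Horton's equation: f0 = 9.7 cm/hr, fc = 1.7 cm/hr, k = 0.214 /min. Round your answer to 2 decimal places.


Step 1: f = fc + (f0 - fc) * exp(-k * t)
Step 2: exp(-0.214 * 18) = 0.021237
Step 3: f = 1.7 + (9.7 - 1.7) * 0.021237
Step 4: f = 1.7 + 8.0 * 0.021237
Step 5: f = 1.87 cm/hr

1.87


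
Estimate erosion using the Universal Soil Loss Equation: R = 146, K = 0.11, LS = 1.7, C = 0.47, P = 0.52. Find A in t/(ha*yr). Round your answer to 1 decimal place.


Step 1: A = R * K * LS * C * P
Step 2: R * K = 146 * 0.11 = 16.06
Step 3: (R*K) * LS = 16.06 * 1.7 = 27.302
Step 4: * C * P = 27.302 * 0.47 * 0.52 = 6.7
Step 5: A = 6.7 t/(ha*yr)

6.7


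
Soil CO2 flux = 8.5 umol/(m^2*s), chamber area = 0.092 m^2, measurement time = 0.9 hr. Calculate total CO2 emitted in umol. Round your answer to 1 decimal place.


Step 1: Convert time to seconds: 0.9 hr * 3600 = 3240.0 s
Step 2: Total = flux * area * time_s
Step 3: Total = 8.5 * 0.092 * 3240.0
Step 4: Total = 2533.7 umol

2533.7


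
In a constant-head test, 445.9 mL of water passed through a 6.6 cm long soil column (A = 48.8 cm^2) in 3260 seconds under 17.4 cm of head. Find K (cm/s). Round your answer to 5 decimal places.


Step 1: K = Q * L / (A * t * h)
Step 2: Numerator = 445.9 * 6.6 = 2942.94
Step 3: Denominator = 48.8 * 3260 * 17.4 = 2768131.2
Step 4: K = 2942.94 / 2768131.2 = 0.00106 cm/s

0.00106


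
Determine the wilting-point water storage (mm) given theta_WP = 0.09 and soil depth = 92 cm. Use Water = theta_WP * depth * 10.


Step 1: Water (mm) = theta_WP * depth * 10
Step 2: Water = 0.09 * 92 * 10
Step 3: Water = 82.8 mm

82.8


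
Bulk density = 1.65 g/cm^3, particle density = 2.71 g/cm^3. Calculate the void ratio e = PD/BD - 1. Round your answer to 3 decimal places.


Step 1: e = PD / BD - 1
Step 2: e = 2.71 / 1.65 - 1
Step 3: e = 1.64242 - 1
Step 4: e = 0.642

0.642


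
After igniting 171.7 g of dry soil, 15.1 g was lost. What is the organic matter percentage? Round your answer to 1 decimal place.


Step 1: OM% = 100 * LOI / sample mass
Step 2: OM = 100 * 15.1 / 171.7
Step 3: OM = 8.8%

8.8


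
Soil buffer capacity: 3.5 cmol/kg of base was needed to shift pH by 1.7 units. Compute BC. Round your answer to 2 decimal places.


Step 1: BC = change in base / change in pH
Step 2: BC = 3.5 / 1.7
Step 3: BC = 2.06 cmol/(kg*pH unit)

2.06


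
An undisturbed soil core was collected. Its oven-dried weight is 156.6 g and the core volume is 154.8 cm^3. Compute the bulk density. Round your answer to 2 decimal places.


Step 1: Identify the formula: BD = dry mass / volume
Step 2: Substitute values: BD = 156.6 / 154.8
Step 3: BD = 1.01 g/cm^3

1.01


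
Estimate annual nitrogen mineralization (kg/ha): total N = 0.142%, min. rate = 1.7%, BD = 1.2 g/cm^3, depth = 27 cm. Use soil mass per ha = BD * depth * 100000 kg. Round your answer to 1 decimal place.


Step 1: Soil mass per ha = BD * depth * 100000 = 1.2 * 27 * 100000 = 3240000 kg
Step 2: Total N pool = soil mass * N%/100 = 3240000 * 0.142/100 = 4600.8 kg/ha
Step 3: N mineralized = N pool * rate%/100 = 4600.8 * 1.7/100 = 78.2 kg/ha/yr

78.2


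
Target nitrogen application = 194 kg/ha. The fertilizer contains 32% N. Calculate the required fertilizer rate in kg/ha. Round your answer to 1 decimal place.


Step 1: Fertilizer rate = target N / (N content / 100)
Step 2: Rate = 194 / (32 / 100)
Step 3: Rate = 194 / 0.32
Step 4: Rate = 606.3 kg/ha

606.3


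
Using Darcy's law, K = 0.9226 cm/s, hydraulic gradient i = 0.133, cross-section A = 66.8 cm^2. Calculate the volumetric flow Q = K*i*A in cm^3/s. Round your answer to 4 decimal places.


Step 1: Apply Darcy's law: Q = K * i * A
Step 2: Q = 0.9226 * 0.133 * 66.8
Step 3: Q = 8.1967 cm^3/s

8.1967


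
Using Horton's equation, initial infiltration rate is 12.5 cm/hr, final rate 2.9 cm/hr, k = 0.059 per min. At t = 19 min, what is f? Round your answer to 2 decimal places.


Step 1: f = fc + (f0 - fc) * exp(-k * t)
Step 2: exp(-0.059 * 19) = 0.325954
Step 3: f = 2.9 + (12.5 - 2.9) * 0.325954
Step 4: f = 2.9 + 9.6 * 0.325954
Step 5: f = 6.03 cm/hr

6.03


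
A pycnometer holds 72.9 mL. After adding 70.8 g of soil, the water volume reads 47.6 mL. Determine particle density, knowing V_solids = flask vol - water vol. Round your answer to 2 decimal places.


Step 1: Volume of solids = flask volume - water volume with soil
Step 2: V_solids = 72.9 - 47.6 = 25.3 mL
Step 3: Particle density = mass / V_solids = 70.8 / 25.3 = 2.8 g/cm^3

2.8


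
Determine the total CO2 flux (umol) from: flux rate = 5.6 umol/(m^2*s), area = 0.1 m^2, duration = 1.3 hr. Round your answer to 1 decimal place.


Step 1: Convert time to seconds: 1.3 hr * 3600 = 4680.0 s
Step 2: Total = flux * area * time_s
Step 3: Total = 5.6 * 0.1 * 4680.0
Step 4: Total = 2620.8 umol

2620.8


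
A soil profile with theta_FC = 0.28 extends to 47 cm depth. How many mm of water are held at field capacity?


Step 1: Water (mm) = theta_FC * depth (cm) * 10
Step 2: Water = 0.28 * 47 * 10
Step 3: Water = 131.6 mm

131.6


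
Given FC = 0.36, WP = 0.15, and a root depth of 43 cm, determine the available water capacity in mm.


Step 1: Available water = (FC - WP) * depth * 10
Step 2: AW = (0.36 - 0.15) * 43 * 10
Step 3: AW = 0.21 * 43 * 10
Step 4: AW = 90.3 mm

90.3


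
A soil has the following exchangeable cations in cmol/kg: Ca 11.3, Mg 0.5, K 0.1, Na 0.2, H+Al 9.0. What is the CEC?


Step 1: CEC = Ca + Mg + K + Na + (H+Al)
Step 2: CEC = 11.3 + 0.5 + 0.1 + 0.2 + 9.0
Step 3: CEC = 21.1 cmol/kg

21.1


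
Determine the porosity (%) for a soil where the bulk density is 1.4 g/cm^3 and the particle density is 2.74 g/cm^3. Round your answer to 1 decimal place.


Step 1: Formula: n = 100 * (1 - BD / PD)
Step 2: n = 100 * (1 - 1.4 / 2.74)
Step 3: n = 100 * (1 - 0.51095)
Step 4: n = 48.9%

48.9


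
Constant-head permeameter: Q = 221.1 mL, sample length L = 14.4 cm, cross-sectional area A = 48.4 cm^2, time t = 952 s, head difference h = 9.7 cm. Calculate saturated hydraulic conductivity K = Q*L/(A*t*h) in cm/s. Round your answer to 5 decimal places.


Step 1: K = Q * L / (A * t * h)
Step 2: Numerator = 221.1 * 14.4 = 3183.84
Step 3: Denominator = 48.4 * 952 * 9.7 = 446944.96
Step 4: K = 3183.84 / 446944.96 = 0.00712 cm/s

0.00712


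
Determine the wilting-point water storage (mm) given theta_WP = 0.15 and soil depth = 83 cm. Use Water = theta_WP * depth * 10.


Step 1: Water (mm) = theta_WP * depth * 10
Step 2: Water = 0.15 * 83 * 10
Step 3: Water = 124.5 mm

124.5


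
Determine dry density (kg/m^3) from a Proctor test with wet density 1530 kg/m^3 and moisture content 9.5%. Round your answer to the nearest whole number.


Step 1: Dry density = wet density / (1 + w/100)
Step 2: Dry density = 1530 / (1 + 9.5/100)
Step 3: Dry density = 1530 / 1.095
Step 4: Dry density = 1397 kg/m^3

1397


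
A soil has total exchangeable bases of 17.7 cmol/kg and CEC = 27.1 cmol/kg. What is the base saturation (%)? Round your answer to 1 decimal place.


Step 1: BS = 100 * (sum of bases) / CEC
Step 2: BS = 100 * 17.7 / 27.1
Step 3: BS = 65.3%

65.3


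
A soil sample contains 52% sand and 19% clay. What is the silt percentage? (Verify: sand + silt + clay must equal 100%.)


Step 1: sand + silt + clay = 100%
Step 2: silt = 100 - sand - clay
Step 3: silt = 100 - 52 - 19
Step 4: silt = 29%

29


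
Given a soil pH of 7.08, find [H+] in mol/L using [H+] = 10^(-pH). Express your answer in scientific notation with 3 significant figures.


Step 1: [H+] = 10^(-pH)
Step 2: [H+] = 10^(-7.08)
Step 3: [H+] = 8.32e-08 mol/L

8.32e-08


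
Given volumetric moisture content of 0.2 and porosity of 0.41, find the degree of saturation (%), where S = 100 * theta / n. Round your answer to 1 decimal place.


Step 1: S = 100 * theta_v / n
Step 2: S = 100 * 0.2 / 0.41
Step 3: S = 48.8%

48.8


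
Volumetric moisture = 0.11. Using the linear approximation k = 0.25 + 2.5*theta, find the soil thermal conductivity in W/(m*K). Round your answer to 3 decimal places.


Step 1: k = 0.25 + 2.5 * theta
Step 2: k = 0.25 + 2.5 * 0.11
Step 3: k = 0.25 + 0.275
Step 4: k = 0.525 W/(m*K)

0.525


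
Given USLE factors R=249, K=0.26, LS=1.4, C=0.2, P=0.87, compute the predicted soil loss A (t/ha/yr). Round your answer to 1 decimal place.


Step 1: A = R * K * LS * C * P
Step 2: R * K = 249 * 0.26 = 64.74
Step 3: (R*K) * LS = 64.74 * 1.4 = 90.636
Step 4: * C * P = 90.636 * 0.2 * 0.87 = 15.8
Step 5: A = 15.8 t/(ha*yr)

15.8


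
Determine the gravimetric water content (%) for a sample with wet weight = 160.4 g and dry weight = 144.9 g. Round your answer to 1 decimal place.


Step 1: Water mass = wet - dry = 160.4 - 144.9 = 15.5 g
Step 2: w = 100 * water mass / dry mass
Step 3: w = 100 * 15.5 / 144.9 = 10.7%

10.7


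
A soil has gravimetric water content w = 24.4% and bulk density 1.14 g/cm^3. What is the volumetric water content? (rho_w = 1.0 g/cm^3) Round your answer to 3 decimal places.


Step 1: theta = (w / 100) * BD / rho_w
Step 2: theta = (24.4 / 100) * 1.14 / 1.0
Step 3: theta = 0.244 * 1.14
Step 4: theta = 0.278

0.278


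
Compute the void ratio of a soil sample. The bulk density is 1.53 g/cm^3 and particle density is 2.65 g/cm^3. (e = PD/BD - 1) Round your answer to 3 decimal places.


Step 1: e = PD / BD - 1
Step 2: e = 2.65 / 1.53 - 1
Step 3: e = 1.73203 - 1
Step 4: e = 0.732

0.732


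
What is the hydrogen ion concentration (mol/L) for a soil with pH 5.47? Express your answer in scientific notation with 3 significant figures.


Step 1: [H+] = 10^(-pH)
Step 2: [H+] = 10^(-5.47)
Step 3: [H+] = 3.39e-06 mol/L

3.39e-06


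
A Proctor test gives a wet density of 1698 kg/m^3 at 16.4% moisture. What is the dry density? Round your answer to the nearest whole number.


Step 1: Dry density = wet density / (1 + w/100)
Step 2: Dry density = 1698 / (1 + 16.4/100)
Step 3: Dry density = 1698 / 1.164
Step 4: Dry density = 1459 kg/m^3

1459


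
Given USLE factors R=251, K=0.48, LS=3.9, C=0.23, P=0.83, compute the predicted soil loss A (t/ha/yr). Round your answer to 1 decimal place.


Step 1: A = R * K * LS * C * P
Step 2: R * K = 251 * 0.48 = 120.48
Step 3: (R*K) * LS = 120.48 * 3.9 = 469.872
Step 4: * C * P = 469.872 * 0.23 * 0.83 = 89.7
Step 5: A = 89.7 t/(ha*yr)

89.7
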